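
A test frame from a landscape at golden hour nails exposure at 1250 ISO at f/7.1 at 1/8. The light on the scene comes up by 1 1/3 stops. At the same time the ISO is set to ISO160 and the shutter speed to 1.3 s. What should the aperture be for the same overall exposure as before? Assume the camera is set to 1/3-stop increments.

f/13

Scene light: 1 1/3 stops brighter.
ISO: 1250 → 1000 → 800 → 640 → 500 → 400 → 320 → 250 → 200 → 160 — 3 stops dropped (darker).
Shutter speed: 1/8 → 1/6 → 1/5 → 1/4 → 0.3 → 0.4 → 0.5 → 0.6 → 0.8 → 1 → 1.3 — 3 1/3 stops slower (brighter).
Net so far: 1 2/3 stops brighter. Aperture: f/7.1 → f/8 → f/9 → f/10 → f/11 → f/13.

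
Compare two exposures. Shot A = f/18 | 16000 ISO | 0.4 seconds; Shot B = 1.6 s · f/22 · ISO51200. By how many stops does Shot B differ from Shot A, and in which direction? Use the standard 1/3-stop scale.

Aperture: f/18 → f/20 → f/22 — 2/3 stop smaller aperture (darker).
Shutter speed: 0.4 → 0.5 → 0.6 → 0.8 → 1 → 1.3 → 1.6 — 2 stops slower (brighter).
ISO: 16000 → 20000 → 25600 → 32000 → 40000 → 51200 — 1 2/3 stops higher (brighter).
Net: −2/3 +2 +1 2/3 = +3 stops.

3 stops brighter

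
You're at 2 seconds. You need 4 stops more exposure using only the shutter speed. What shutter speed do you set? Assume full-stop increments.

Shutter speed: 2 → 4 → 8 → 15 → 30 — 4 stops longer (brighter).

30 s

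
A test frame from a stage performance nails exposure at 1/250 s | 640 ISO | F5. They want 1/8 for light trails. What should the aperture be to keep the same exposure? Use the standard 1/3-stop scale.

f/29

Shutter speed: 1/250 → 1/200 → 1/160 → 1/125 → 1/100 → 1/80 → 1/60 → 1/50 → 1/40 → 1/30 → 1/25 → 1/20 → 1/15 → 1/13 → 1/10 → 1/8 — 5 stops longer (brighter).
Need 5 stops darker from the aperture: f/5 → f/5.6 → f/6.3 → f/7.1 → f/8 → f/9 → f/10 → f/11 → f/13 → f/14 → f/16 → f/18 → f/20 → f/22 → f/25 → f/29.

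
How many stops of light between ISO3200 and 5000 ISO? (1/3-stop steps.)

3200 → 4000 → 5000 — count the steps: 2 third-stops = 2/3 stop.

2/3 stop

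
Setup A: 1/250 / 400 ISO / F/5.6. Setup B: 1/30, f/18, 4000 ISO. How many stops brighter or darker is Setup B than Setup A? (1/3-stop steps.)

3 stops brighter

Aperture: f/5.6 → f/6.3 → f/7.1 → f/8 → f/9 → f/10 → f/11 → f/13 → f/14 → f/16 → f/18 — 3 1/3 stops smaller aperture (darker).
Shutter speed: 1/250 → 1/200 → 1/160 → 1/125 → 1/100 → 1/80 → 1/60 → 1/50 → 1/40 → 1/30 — 3 stops longer (brighter).
ISO: 400 → 500 → 640 → 800 → 1000 → 1250 → 1600 → 2000 → 2500 → 3200 → 4000 — 3 1/3 stops higher (brighter).
Net: −3 1/3 +3 +3 1/3 = +3 stops.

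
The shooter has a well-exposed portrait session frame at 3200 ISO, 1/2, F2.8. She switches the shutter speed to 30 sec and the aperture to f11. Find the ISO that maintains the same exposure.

Shutter speed: 1/2 → 1 → 2 → 4 → 8 → 15 → 30 — 6 stops slower (brighter).
Aperture: f/2.8 → f/4 → f/5.6 → f/8 → f/11 — 4 stops narrower (darker).
Net change so far: 2 stops brighter. Offset with the ISO: 3200 → 1600 → 800.

ISO 800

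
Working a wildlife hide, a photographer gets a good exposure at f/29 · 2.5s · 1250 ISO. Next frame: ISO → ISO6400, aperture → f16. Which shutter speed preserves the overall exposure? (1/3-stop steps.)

ISO: 1250 → 1600 → 2000 → 2500 → 3200 → 4000 → 5000 → 6400 — 2 1/3 stops raised (brighter).
Aperture: f/29 → f/25 → f/22 → f/20 → f/18 → f/16 — 1 2/3 stops opened up (brighter).
Net change so far: 4 stops brighter. Offset with the shutter speed: 2.5 → 2 → 1.6 → 1.3 → 1 → 0.8 → 0.6 → 0.5 → 0.4 → 0.3 → 1/4 → 1/5 → 1/6.

1/6s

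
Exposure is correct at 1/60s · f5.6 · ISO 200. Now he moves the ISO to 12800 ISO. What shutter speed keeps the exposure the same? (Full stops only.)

ISO: 200 → 400 → 800 → 1600 → 3200 → 6400 → 12800 — 6 stops raised (brighter).
Need 6 stops darker from the shutter speed: 1/60 → 1/125 → 1/250 → 1/500 → 1/1000 → 1/2000 → 1/4000.

1/4000s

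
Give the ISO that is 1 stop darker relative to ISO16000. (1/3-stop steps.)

ISO: 16000 → 12800 → 10000 → 8000 — 1 stop dropped (darker).

ISO 8000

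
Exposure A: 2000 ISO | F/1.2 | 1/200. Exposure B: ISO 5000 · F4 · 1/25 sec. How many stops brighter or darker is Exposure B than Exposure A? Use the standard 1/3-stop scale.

Aperture: f/1.2 → f/1.4 → f/1.6 → f/1.8 → f/2 → f/2.2 → f/2.5 → f/2.8 → f/3.2 → f/3.5 → f/4 — 3 1/3 stops stopped down (darker).
Shutter speed: 1/200 → 1/160 → 1/125 → 1/100 → 1/80 → 1/60 → 1/50 → 1/40 → 1/30 → 1/25 — 3 stops longer (brighter).
ISO: 2000 → 2500 → 3200 → 4000 → 5000 — 1 1/3 stops raised (brighter).
Net: −3 1/3 +3 +1 1/3 = +1 stop.

1 stop brighter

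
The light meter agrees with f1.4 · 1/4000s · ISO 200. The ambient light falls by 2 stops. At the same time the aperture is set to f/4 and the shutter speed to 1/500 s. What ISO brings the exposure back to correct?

ISO 800

Scene light: 2 stops darker.
Aperture: f/1.4 → f/2 → f/2.8 → f/4 — 3 stops narrower (darker).
Shutter speed: 1/4000 → 1/2000 → 1/1000 → 1/500 — 3 stops slower (brighter).
Net so far: 2 stops darker. ISO: 200 → 400 → 800.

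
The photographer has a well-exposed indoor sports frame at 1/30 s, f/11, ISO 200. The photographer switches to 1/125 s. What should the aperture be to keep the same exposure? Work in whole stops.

Shutter speed: 1/30 → 1/60 → 1/125 — 2 stops faster (darker).
Need 2 stops brighter from the aperture: f/11 → f/8 → f/5.6.

f/5.6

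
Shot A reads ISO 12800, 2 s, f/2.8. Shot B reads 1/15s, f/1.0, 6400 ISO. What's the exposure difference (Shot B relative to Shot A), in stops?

3 stops darker

Aperture: f/2.8 → f/2 → f/1.4 → f/1.0 — 3 stops opened up (brighter).
Shutter speed: 2 → 1 → 1/2 → 1/4 → 1/8 → 1/15 — 5 stops shorter (darker).
ISO: 12800 → 6400 — 1 stop lower (darker).
Net: +3 −5 −1 = −3 stops.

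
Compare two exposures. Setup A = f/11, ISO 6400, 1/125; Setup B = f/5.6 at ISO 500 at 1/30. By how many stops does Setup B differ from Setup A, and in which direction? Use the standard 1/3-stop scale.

Aperture: f/11 → f/10 → f/9 → f/8 → f/7.1 → f/6.3 → f/5.6 — 2 stops opened up (brighter).
Shutter speed: 1/125 → 1/100 → 1/80 → 1/60 → 1/50 → 1/40 → 1/30 — 2 stops slower (brighter).
ISO: 6400 → 5000 → 4000 → 3200 → 2500 → 2000 → 1600 → 1250 → 1000 → 800 → 640 → 500 — 3 2/3 stops dropped (darker).
Net: +2 +2 −3 2/3 = +1/3 stops.

1/3 stop brighter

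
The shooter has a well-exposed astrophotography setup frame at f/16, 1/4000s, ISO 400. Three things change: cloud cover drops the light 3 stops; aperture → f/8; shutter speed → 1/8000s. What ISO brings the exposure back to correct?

ISO 1600

Scene light: 3 stops darker.
Aperture: f/16 → f/11 → f/8 — 2 stops larger aperture (brighter).
Shutter speed: 1/4000 → 1/8000 — 1 stop faster (darker).
Net so far: 2 stops darker. ISO: 400 → 800 → 1600.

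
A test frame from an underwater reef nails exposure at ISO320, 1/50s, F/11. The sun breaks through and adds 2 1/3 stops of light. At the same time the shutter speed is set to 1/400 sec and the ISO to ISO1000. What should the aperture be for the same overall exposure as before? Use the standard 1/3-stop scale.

f/16

Scene light: 2 1/3 stops brighter.
Shutter speed: 1/50 → 1/60 → 1/80 → 1/100 → 1/125 → 1/160 → 1/200 → 1/250 → 1/320 → 1/400 — 3 stops faster (darker).
ISO: 320 → 400 → 500 → 640 → 800 → 1000 — 1 2/3 stops higher (brighter).
Net so far: 1 stop brighter. Aperture: f/11 → f/13 → f/14 → f/16.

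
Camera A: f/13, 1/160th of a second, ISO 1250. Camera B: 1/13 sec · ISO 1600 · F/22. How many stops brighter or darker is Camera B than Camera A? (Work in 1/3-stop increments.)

Aperture: f/13 → f/14 → f/16 → f/18 → f/20 → f/22 — 1 2/3 stops narrower (darker).
Shutter speed: 1/160 → 1/125 → 1/100 → 1/80 → 1/60 → 1/50 → 1/40 → 1/30 → 1/25 → 1/20 → 1/15 → 1/13 — 3 2/3 stops slower (brighter).
ISO: 1250 → 1600 — 1/3 stop higher (brighter).
Net: −1 2/3 +3 2/3 +1/3 = +2 1/3 stops.

2 1/3 stops brighter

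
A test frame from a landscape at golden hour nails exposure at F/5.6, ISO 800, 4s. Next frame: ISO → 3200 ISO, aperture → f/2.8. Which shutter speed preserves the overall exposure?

ISO: 800 → 1600 → 3200 — 2 stops higher (brighter).
Aperture: f/5.6 → f/4 → f/2.8 — 2 stops wider (brighter).
Net change so far: 4 stops brighter. Offset with the shutter speed: 4 → 2 → 1 → 1/2 → 1/4.

1/4s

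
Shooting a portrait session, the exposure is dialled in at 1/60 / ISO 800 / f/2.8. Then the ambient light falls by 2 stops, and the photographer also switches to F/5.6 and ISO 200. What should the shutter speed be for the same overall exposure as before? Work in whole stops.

Scene light: 2 stops darker.
Aperture: f/2.8 → f/4 → f/5.6 — 2 stops stopped down (darker).
ISO: 800 → 400 → 200 — 2 stops dropped (darker).
Net so far: 6 stops darker. Shutter speed: 1/60 → 1/30 → 1/15 → 1/8 → 1/4 → 1/2 → 1.

1 s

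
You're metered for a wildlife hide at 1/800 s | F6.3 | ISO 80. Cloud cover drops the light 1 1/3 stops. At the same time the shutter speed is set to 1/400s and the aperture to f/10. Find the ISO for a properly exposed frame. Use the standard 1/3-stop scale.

ISO 250

Scene light: 1 1/3 stops darker.
Shutter speed: 1/800 → 1/640 → 1/500 → 1/400 — 1 stop slower (brighter).
Aperture: f/6.3 → f/7.1 → f/8 → f/9 → f/10 — 1 1/3 stops narrower (darker).
Net so far: 1 2/3 stops darker. ISO: 80 → 100 → 125 → 160 → 200 → 250.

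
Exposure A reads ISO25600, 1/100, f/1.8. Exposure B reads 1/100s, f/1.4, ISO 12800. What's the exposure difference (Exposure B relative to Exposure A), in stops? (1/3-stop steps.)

1/3 stop darker

Aperture: f/1.8 → f/1.6 → f/1.4 — 2/3 stop larger aperture (brighter).
Shutter speed: unchanged.
ISO: 25600 → 20000 → 16000 → 12800 — 1 stop dropped (darker).
Net: +2/3 −1 = −1/3 stops.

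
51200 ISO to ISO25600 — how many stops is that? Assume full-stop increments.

51200 → 25600 — count the steps: 1 stop.

1 stop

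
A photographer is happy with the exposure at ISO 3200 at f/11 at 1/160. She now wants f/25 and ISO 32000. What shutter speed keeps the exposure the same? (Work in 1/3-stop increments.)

1/320s

Aperture: f/11 → f/13 → f/14 → f/16 → f/18 → f/20 → f/22 → f/25 — 2 1/3 stops stopped down (darker).
ISO: 3200 → 4000 → 5000 → 6400 → 8000 → 10000 → 12800 → 16000 → 20000 → 25600 → 32000 — 3 1/3 stops higher (brighter).
Net change so far: 1 stop brighter. Offset with the shutter speed: 1/160 → 1/200 → 1/250 → 1/320.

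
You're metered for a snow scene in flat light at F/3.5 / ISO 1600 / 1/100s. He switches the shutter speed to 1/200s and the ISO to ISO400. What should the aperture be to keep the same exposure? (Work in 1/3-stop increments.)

f/1.2

Shutter speed: 1/100 → 1/125 → 1/160 → 1/200 — 1 stop shorter (darker).
ISO: 1600 → 1250 → 1000 → 800 → 640 → 500 → 400 — 2 stops dropped (darker).
Net change so far: 3 stops darker. Offset with the aperture: f/3.5 → f/3.2 → f/2.8 → f/2.5 → f/2.2 → f/2 → f/1.8 → f/1.6 → f/1.4 → f/1.2.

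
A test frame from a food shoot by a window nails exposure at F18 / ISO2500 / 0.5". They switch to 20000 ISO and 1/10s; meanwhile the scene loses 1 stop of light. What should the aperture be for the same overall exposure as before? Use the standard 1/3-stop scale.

Scene light: 1 stop darker.
ISO: 2500 → 3200 → 4000 → 5000 → 6400 → 8000 → 10000 → 12800 → 16000 → 20000 — 3 stops higher (brighter).
Shutter speed: 0.5 → 0.4 → 0.3 → 1/4 → 1/5 → 1/6 → 1/8 → 1/10 — 2 1/3 stops shorter (darker).
Net so far: 1/3 stop darker. Aperture: f/18 → f/16.

f/16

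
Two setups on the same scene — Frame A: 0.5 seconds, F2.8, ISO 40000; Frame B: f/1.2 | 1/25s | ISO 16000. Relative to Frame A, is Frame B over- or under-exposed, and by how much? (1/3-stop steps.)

2 2/3 stops darker

Aperture: f/2.8 → f/2.5 → f/2.2 → f/2 → f/1.8 → f/1.6 → f/1.4 → f/1.2 — 2 1/3 stops opened up (brighter).
Shutter speed: 0.5 → 0.4 → 0.3 → 1/4 → 1/5 → 1/6 → 1/8 → 1/10 → 1/13 → 1/15 → 1/20 → 1/25 — 3 2/3 stops shorter (darker).
ISO: 40000 → 32000 → 25600 → 20000 → 16000 — 1 1/3 stops dropped (darker).
Net: +2 1/3 −3 2/3 −1 1/3 = −2 2/3 stops.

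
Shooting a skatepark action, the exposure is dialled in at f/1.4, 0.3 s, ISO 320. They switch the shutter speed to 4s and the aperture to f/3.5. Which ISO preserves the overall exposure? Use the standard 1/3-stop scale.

ISO 160

Shutter speed: 0.3 → 0.4 → 0.5 → 0.6 → 0.8 → 1 → 1.3 → 1.6 → 2 → 2.5 → 3.2 → 4 — 3 2/3 stops longer (brighter).
Aperture: f/1.4 → f/1.6 → f/1.8 → f/2 → f/2.2 → f/2.5 → f/2.8 → f/3.2 → f/3.5 — 2 2/3 stops smaller aperture (darker).
Net change so far: 1 stop brighter. Offset with the ISO: 320 → 250 → 200 → 160.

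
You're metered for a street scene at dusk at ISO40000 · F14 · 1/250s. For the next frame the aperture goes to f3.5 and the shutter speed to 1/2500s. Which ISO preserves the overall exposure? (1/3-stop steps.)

ISO 25600

Aperture: f/14 → f/13 → f/11 → f/10 → f/9 → f/8 → f/7.1 → f/6.3 → f/5.6 → f/5 → f/4.5 → f/4 → f/3.5 — 4 stops larger aperture (brighter).
Shutter speed: 1/250 → 1/320 → 1/400 → 1/500 → 1/640 → 1/800 → 1/1000 → 1/1250 → 1/1600 → 1/2000 → 1/2500 — 3 1/3 stops faster (darker).
Net change so far: 2/3 stop brighter. Offset with the ISO: 40000 → 32000 → 25600.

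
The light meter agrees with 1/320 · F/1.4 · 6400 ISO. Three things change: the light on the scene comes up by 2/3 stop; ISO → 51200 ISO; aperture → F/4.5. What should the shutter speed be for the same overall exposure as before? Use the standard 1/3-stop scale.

Scene light: 2/3 stop brighter.
ISO: 6400 → 8000 → 10000 → 12800 → 16000 → 20000 → 25600 → 32000 → 40000 → 51200 — 3 stops raised (brighter).
Aperture: f/1.4 → f/1.6 → f/1.8 → f/2 → f/2.2 → f/2.5 → f/2.8 → f/3.2 → f/3.5 → f/4 → f/4.5 — 3 1/3 stops smaller aperture (darker).
Net so far: 1/3 stop brighter. Shutter speed: 1/320 → 1/400.

1/400s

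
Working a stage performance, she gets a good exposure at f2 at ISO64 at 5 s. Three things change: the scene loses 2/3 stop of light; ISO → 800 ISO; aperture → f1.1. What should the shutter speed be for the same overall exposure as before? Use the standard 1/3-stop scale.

1/5s

Scene light: 2/3 stop darker.
ISO: 64 → 80 → 100 → 125 → 160 → 200 → 250 → 320 → 400 → 500 → 640 → 800 — 3 2/3 stops higher (brighter).
Aperture: f/2 → f/1.8 → f/1.6 → f/1.4 → f/1.2 → f/1.1 — 1 2/3 stops larger aperture (brighter).
Net so far: 4 2/3 stops brighter. Shutter speed: 5 → 4 → 3.2 → 2.5 → 2 → 1.6 → 1.3 → 1 → 0.8 → 0.6 → 0.5 → 0.4 → 0.3 → 1/4 → 1/5.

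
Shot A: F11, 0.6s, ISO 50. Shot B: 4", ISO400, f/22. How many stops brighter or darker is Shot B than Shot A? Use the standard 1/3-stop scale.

Aperture: f/11 → f/13 → f/14 → f/16 → f/18 → f/20 → f/22 — 2 stops narrower (darker).
Shutter speed: 0.6 → 0.8 → 1 → 1.3 → 1.6 → 2 → 2.5 → 3.2 → 4 — 2 2/3 stops slower (brighter).
ISO: 50 → 64 → 80 → 100 → 125 → 160 → 200 → 250 → 320 → 400 — 3 stops raised (brighter).
Net: −2 +2 2/3 +3 = +3 2/3 stops.

3 2/3 stops brighter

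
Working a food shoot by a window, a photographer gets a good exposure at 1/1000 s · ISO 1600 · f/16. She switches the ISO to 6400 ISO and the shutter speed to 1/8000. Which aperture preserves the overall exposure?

ISO: 1600 → 3200 → 6400 — 2 stops raised (brighter).
Shutter speed: 1/1000 → 1/2000 → 1/4000 → 1/8000 — 3 stops shorter (darker).
Net change so far: 1 stop darker. Offset with the aperture: f/16 → f/11.

f/11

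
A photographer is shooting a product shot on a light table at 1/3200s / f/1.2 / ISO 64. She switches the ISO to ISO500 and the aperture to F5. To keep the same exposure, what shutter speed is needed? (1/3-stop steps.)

1/1600s

ISO: 64 → 80 → 100 → 125 → 160 → 200 → 250 → 320 → 400 → 500 — 3 stops raised (brighter).
Aperture: f/1.2 → f/1.4 → f/1.6 → f/1.8 → f/2 → f/2.2 → f/2.5 → f/2.8 → f/3.2 → f/3.5 → f/4 → f/4.5 → f/5 — 4 stops narrower (darker).
Net change so far: 1 stop darker. Offset with the shutter speed: 1/3200 → 1/2500 → 1/2000 → 1/1600.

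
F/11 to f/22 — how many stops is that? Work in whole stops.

f/11 → f/16 → f/22 — count the steps: 2 stops.

2 stops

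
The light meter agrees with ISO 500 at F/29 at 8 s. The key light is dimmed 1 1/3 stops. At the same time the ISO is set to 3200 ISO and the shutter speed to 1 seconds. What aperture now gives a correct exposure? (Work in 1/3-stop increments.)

Scene light: 1 1/3 stops darker.
ISO: 500 → 640 → 800 → 1000 → 1250 → 1600 → 2000 → 2500 → 3200 — 2 2/3 stops higher (brighter).
Shutter speed: 8 → 6 → 5 → 4 → 3.2 → 2.5 → 2 → 1.6 → 1.3 → 1 — 3 stops shorter (darker).
Net so far: 1 2/3 stops darker. Aperture: f/29 → f/25 → f/22 → f/20 → f/18 → f/16.

f/16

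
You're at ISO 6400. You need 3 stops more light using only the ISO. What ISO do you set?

ISO: 6400 → 12800 → 25600 → 51200 — 3 stops higher (brighter).

ISO 51200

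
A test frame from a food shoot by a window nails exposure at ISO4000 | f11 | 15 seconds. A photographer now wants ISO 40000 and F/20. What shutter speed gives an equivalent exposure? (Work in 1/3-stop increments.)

ISO: 4000 → 5000 → 6400 → 8000 → 10000 → 12800 → 16000 → 20000 → 25600 → 32000 → 40000 — 3 1/3 stops raised (brighter).
Aperture: f/11 → f/13 → f/14 → f/16 → f/18 → f/20 — 1 2/3 stops narrower (darker).
Net change so far: 1 2/3 stops brighter. Offset with the shutter speed: 15 → 13 → 10 → 8 → 6 → 5.

5 s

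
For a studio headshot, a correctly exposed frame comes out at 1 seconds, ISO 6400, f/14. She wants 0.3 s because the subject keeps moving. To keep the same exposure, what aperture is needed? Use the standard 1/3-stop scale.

Shutter speed: 1 → 0.8 → 0.6 → 0.5 → 0.4 → 0.3 — 1 2/3 stops faster (darker).
Need 1 2/3 stops brighter from the aperture: f/14 → f/13 → f/11 → f/10 → f/9 → f/8.

f/8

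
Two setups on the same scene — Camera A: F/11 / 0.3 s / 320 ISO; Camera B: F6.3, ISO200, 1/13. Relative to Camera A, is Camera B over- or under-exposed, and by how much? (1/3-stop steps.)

1 stop darker

Aperture: f/11 → f/10 → f/9 → f/8 → f/7.1 → f/6.3 — 1 2/3 stops wider (brighter).
Shutter speed: 0.3 → 1/4 → 1/5 → 1/6 → 1/8 → 1/10 → 1/13 — 2 stops faster (darker).
ISO: 320 → 250 → 200 — 2/3 stop lower (darker).
Net: +1 2/3 −2 −2/3 = −1 stop.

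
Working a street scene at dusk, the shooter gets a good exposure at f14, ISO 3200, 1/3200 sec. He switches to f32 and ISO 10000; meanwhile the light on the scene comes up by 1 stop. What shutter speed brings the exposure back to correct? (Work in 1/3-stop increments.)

1/4000s

Scene light: 1 stop brighter.
Aperture: f/14 → f/16 → f/18 → f/20 → f/22 → f/25 → f/29 → f/32 — 2 1/3 stops narrower (darker).
ISO: 3200 → 4000 → 5000 → 6400 → 8000 → 10000 — 1 2/3 stops raised (brighter).
Net so far: 1/3 stop brighter. Shutter speed: 1/3200 → 1/4000.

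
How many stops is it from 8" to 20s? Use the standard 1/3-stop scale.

8 → 10 → 13 → 15 → 20 — count the steps: 4 third-stops = 1 1/3 stops.

1 1/3 stops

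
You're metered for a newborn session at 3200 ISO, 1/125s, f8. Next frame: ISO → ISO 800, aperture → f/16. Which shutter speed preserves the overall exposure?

ISO: 3200 → 1600 → 800 — 2 stops dropped (darker).
Aperture: f/8 → f/11 → f/16 — 2 stops narrower (darker).
Net change so far: 4 stops darker. Offset with the shutter speed: 1/125 → 1/60 → 1/30 → 1/15 → 1/8.

1/8s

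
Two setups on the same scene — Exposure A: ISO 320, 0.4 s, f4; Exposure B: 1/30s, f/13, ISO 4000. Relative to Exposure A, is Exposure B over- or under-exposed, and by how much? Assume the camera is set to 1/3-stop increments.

3 1/3 stops darker

Aperture: f/4 → f/4.5 → f/5 → f/5.6 → f/6.3 → f/7.1 → f/8 → f/9 → f/10 → f/11 → f/13 — 3 1/3 stops smaller aperture (darker).
Shutter speed: 0.4 → 0.3 → 1/4 → 1/5 → 1/6 → 1/8 → 1/10 → 1/13 → 1/15 → 1/20 → 1/25 → 1/30 — 3 2/3 stops faster (darker).
ISO: 320 → 400 → 500 → 640 → 800 → 1000 → 1250 → 1600 → 2000 → 2500 → 3200 → 4000 — 3 2/3 stops higher (brighter).
Net: −3 1/3 −3 2/3 +3 2/3 = −3 1/3 stops.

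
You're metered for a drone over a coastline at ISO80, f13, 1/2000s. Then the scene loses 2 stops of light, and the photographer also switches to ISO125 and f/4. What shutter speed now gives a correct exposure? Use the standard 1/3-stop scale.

1/8000s

Scene light: 2 stops darker.
ISO: 80 → 100 → 125 — 2/3 stop raised (brighter).
Aperture: f/13 → f/11 → f/10 → f/9 → f/8 → f/7.1 → f/6.3 → f/5.6 → f/5 → f/4.5 → f/4 — 3 1/3 stops opened up (brighter).
Net so far: 2 stops brighter. Shutter speed: 1/2000 → 1/2500 → 1/3200 → 1/4000 → 1/5000 → 1/6400 → 1/8000.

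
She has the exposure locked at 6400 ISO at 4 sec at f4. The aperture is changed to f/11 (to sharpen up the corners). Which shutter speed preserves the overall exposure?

Aperture: f/4 → f/5.6 → f/8 → f/11 — 3 stops stopped down (darker).
Need 3 stops brighter from the shutter speed: 4 → 8 → 15 → 30.

30 s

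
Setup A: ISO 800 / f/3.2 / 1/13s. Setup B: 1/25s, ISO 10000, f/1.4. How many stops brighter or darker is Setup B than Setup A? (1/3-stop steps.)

5 stops brighter

Aperture: f/3.2 → f/2.8 → f/2.5 → f/2.2 → f/2 → f/1.8 → f/1.6 → f/1.4 — 2 1/3 stops opened up (brighter).
Shutter speed: 1/13 → 1/15 → 1/20 → 1/25 — 1 stop faster (darker).
ISO: 800 → 1000 → 1250 → 1600 → 2000 → 2500 → 3200 → 4000 → 5000 → 6400 → 8000 → 10000 — 3 2/3 stops raised (brighter).
Net: +2 1/3 −1 +3 2/3 = +5 stops.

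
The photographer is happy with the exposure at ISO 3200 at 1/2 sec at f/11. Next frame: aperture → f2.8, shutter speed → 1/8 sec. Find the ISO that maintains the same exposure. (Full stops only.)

ISO 800

Aperture: f/11 → f/8 → f/5.6 → f/4 → f/2.8 — 4 stops larger aperture (brighter).
Shutter speed: 1/2 → 1/4 → 1/8 — 2 stops shorter (darker).
Net change so far: 2 stops brighter. Offset with the ISO: 3200 → 1600 → 800.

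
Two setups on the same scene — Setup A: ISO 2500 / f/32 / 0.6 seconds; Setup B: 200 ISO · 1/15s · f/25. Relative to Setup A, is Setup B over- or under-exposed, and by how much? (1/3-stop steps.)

Aperture: f/32 → f/29 → f/25 — 2/3 stop wider (brighter).
Shutter speed: 0.6 → 0.5 → 0.4 → 0.3 → 1/4 → 1/5 → 1/6 → 1/8 → 1/10 → 1/13 → 1/15 — 3 1/3 stops faster (darker).
ISO: 2500 → 2000 → 1600 → 1250 → 1000 → 800 → 640 → 500 → 400 → 320 → 250 → 200 — 3 2/3 stops dropped (darker).
Net: +2/3 −3 1/3 −3 2/3 = −6 1/3 stops.

6 1/3 stops darker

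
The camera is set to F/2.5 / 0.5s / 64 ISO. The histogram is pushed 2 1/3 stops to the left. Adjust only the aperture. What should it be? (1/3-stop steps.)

Underexposed by 2 1/3 stops → need 2 1/3 stops brighter.
Aperture: f/2.5 → f/2.2 → f/2 → f/1.8 → f/1.6 → f/1.4 → f/1.2 → f/1.1.

f/1.1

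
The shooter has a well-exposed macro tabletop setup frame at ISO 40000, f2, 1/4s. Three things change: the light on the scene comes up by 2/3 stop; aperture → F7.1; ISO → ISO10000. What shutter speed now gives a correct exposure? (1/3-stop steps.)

8 s

Scene light: 2/3 stop brighter.
Aperture: f/2 → f/2.2 → f/2.5 → f/2.8 → f/3.2 → f/3.5 → f/4 → f/4.5 → f/5 → f/5.6 → f/6.3 → f/7.1 — 3 2/3 stops stopped down (darker).
ISO: 40000 → 32000 → 25600 → 20000 → 16000 → 12800 → 10000 — 2 stops dropped (darker).
Net so far: 5 stops darker. Shutter speed: 1/4 → 0.3 → 0.4 → 0.5 → 0.6 → 0.8 → 1 → 1.3 → 1.6 → 2 → 2.5 → 3.2 → 4 → 5 → 6 → 8.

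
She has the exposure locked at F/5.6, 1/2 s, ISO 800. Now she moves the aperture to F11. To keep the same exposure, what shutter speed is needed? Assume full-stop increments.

2 s

Aperture: f/5.6 → f/8 → f/11 — 2 stops stopped down (darker).
Need 2 stops brighter from the shutter speed: 1/2 → 1 → 2.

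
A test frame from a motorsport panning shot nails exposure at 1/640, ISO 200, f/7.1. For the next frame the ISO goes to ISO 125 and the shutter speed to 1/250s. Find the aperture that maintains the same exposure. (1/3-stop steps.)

f/9

ISO: 200 → 160 → 125 — 2/3 stop lower (darker).
Shutter speed: 1/640 → 1/500 → 1/400 → 1/320 → 1/250 — 1 1/3 stops longer (brighter).
Net change so far: 2/3 stop brighter. Offset with the aperture: f/7.1 → f/8 → f/9.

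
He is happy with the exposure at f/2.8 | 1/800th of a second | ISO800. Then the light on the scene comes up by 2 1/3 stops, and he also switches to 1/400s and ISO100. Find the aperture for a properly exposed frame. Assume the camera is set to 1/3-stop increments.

f/3.2

Scene light: 2 1/3 stops brighter.
Shutter speed: 1/800 → 1/640 → 1/500 → 1/400 — 1 stop longer (brighter).
ISO: 800 → 640 → 500 → 400 → 320 → 250 → 200 → 160 → 125 → 100 — 3 stops lower (darker).
Net so far: 1/3 stop brighter. Aperture: f/2.8 → f/3.2.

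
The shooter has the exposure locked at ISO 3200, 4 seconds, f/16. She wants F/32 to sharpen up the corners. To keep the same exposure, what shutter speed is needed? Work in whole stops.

Aperture: f/16 → f/22 → f/32 — 2 stops smaller aperture (darker).
Need 2 stops brighter from the shutter speed: 4 → 8 → 15.

15 s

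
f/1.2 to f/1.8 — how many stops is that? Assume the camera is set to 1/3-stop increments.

f/1.2 → f/1.4 → f/1.6 → f/1.8 — count the steps: 3 third-stops = 1 stop.

1 stop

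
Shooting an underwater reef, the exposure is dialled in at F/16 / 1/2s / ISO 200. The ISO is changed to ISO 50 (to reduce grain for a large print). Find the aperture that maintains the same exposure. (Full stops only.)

ISO: 200 → 100 → 50 — 2 stops dropped (darker).
Need 2 stops brighter from the aperture: f/16 → f/11 → f/8.

f/8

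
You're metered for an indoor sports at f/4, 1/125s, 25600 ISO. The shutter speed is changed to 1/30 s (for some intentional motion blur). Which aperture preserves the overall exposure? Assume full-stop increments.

Shutter speed: 1/125 → 1/60 → 1/30 — 2 stops slower (brighter).
Need 2 stops darker from the aperture: f/4 → f/5.6 → f/8.

f/8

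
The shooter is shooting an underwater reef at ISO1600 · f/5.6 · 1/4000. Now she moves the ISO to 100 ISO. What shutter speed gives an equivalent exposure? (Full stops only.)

1/250s

ISO: 1600 → 800 → 400 → 200 → 100 — 4 stops lower (darker).
Need 4 stops brighter from the shutter speed: 1/4000 → 1/2000 → 1/1000 → 1/500 → 1/250.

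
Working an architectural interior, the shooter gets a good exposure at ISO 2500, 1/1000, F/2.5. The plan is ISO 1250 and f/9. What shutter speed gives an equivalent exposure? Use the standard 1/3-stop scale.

1/40s

ISO: 2500 → 2000 → 1600 → 1250 — 1 stop lower (darker).
Aperture: f/2.5 → f/2.8 → f/3.2 → f/3.5 → f/4 → f/4.5 → f/5 → f/5.6 → f/6.3 → f/7.1 → f/8 → f/9 — 3 2/3 stops stopped down (darker).
Net change so far: 4 2/3 stops darker. Offset with the shutter speed: 1/1000 → 1/800 → 1/640 → 1/500 → 1/400 → 1/320 → 1/250 → 1/200 → 1/160 → 1/125 → 1/100 → 1/80 → 1/60 → 1/50 → 1/40.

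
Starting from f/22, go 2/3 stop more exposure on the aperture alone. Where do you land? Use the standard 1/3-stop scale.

Aperture: f/22 → f/20 → f/18 — 2/3 stop wider (brighter).

f/18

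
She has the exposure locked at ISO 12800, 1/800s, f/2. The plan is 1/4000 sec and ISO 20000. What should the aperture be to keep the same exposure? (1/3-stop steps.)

f/1.1

Shutter speed: 1/800 → 1/1000 → 1/1250 → 1/1600 → 1/2000 → 1/2500 → 1/3200 → 1/4000 — 2 1/3 stops shorter (darker).
ISO: 12800 → 16000 → 20000 — 2/3 stop raised (brighter).
Net change so far: 1 2/3 stops darker. Offset with the aperture: f/2 → f/1.8 → f/1.6 → f/1.4 → f/1.2 → f/1.1.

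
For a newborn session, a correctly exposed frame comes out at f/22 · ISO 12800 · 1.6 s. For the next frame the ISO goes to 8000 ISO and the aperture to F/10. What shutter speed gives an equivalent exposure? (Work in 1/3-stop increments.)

0.5 s

ISO: 12800 → 10000 → 8000 — 2/3 stop dropped (darker).
Aperture: f/22 → f/20 → f/18 → f/16 → f/14 → f/13 → f/11 → f/10 — 2 1/3 stops wider (brighter).
Net change so far: 1 2/3 stops brighter. Offset with the shutter speed: 1.6 → 1.3 → 1 → 0.8 → 0.6 → 0.5.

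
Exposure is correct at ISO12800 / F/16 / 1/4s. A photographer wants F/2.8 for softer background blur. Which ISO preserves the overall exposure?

Aperture: f/16 → f/11 → f/8 → f/5.6 → f/4 → f/2.8 — 5 stops opened up (brighter).
Need 5 stops darker from the ISO: 12800 → 6400 → 3200 → 1600 → 800 → 400.

ISO 400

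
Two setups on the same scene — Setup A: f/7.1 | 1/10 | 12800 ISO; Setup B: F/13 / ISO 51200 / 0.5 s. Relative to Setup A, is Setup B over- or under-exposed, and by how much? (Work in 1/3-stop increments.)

Aperture: f/7.1 → f/8 → f/9 → f/10 → f/11 → f/13 — 1 2/3 stops stopped down (darker).
Shutter speed: 1/10 → 1/8 → 1/6 → 1/5 → 1/4 → 0.3 → 0.4 → 0.5 — 2 1/3 stops slower (brighter).
ISO: 12800 → 16000 → 20000 → 25600 → 32000 → 40000 → 51200 — 2 stops raised (brighter).
Net: −1 2/3 +2 1/3 +2 = +2 2/3 stops.

2 2/3 stops brighter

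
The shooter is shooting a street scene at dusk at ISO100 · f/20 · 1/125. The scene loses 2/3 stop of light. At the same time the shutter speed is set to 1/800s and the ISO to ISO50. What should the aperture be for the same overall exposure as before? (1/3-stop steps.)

f/4.5

Scene light: 2/3 stop darker.
Shutter speed: 1/125 → 1/160 → 1/200 → 1/250 → 1/320 → 1/400 → 1/500 → 1/640 → 1/800 — 2 2/3 stops faster (darker).
ISO: 100 → 80 → 64 → 50 — 1 stop dropped (darker).
Net so far: 4 1/3 stops darker. Aperture: f/20 → f/18 → f/16 → f/14 → f/13 → f/11 → f/10 → f/9 → f/8 → f/7.1 → f/6.3 → f/5.6 → f/5 → f/4.5.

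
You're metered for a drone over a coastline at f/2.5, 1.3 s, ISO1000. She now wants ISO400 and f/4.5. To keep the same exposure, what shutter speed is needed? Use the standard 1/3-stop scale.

10 s

ISO: 1000 → 800 → 640 → 500 → 400 — 1 1/3 stops lower (darker).
Aperture: f/2.5 → f/2.8 → f/3.2 → f/3.5 → f/4 → f/4.5 — 1 2/3 stops smaller aperture (darker).
Net change so far: 3 stops darker. Offset with the shutter speed: 1.3 → 1.6 → 2 → 2.5 → 3.2 → 4 → 5 → 6 → 8 → 10.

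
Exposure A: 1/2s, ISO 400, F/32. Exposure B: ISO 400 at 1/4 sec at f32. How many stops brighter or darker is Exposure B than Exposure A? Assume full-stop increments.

1 stop darker

Aperture: unchanged.
Shutter speed: 1/2 → 1/4 — 1 stop shorter (darker).
ISO: unchanged.
Net: −1 = −1 stop.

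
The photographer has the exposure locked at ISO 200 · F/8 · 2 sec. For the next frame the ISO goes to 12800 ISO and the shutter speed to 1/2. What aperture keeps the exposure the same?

ISO: 200 → 400 → 800 → 1600 → 3200 → 6400 → 12800 — 6 stops higher (brighter).
Shutter speed: 2 → 1 → 1/2 — 2 stops faster (darker).
Net change so far: 4 stops brighter. Offset with the aperture: f/8 → f/11 → f/16 → f/22 → f/32.

f/32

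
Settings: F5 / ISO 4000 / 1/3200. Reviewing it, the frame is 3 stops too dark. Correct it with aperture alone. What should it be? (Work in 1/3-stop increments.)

Underexposed by 3 stops → need 3 stops brighter.
Aperture: f/5 → f/4.5 → f/4 → f/3.5 → f/3.2 → f/2.8 → f/2.5 → f/2.2 → f/2 → f/1.8.

f/1.8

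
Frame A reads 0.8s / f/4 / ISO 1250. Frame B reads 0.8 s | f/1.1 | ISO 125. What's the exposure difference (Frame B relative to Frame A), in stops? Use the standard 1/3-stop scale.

1/3 stop brighter

Aperture: f/4 → f/3.5 → f/3.2 → f/2.8 → f/2.5 → f/2.2 → f/2 → f/1.8 → f/1.6 → f/1.4 → f/1.2 → f/1.1 — 3 2/3 stops larger aperture (brighter).
Shutter speed: unchanged.
ISO: 1250 → 1000 → 800 → 640 → 500 → 400 → 320 → 250 → 200 → 160 → 125 — 3 1/3 stops dropped (darker).
Net: +3 2/3 −3 1/3 = +1/3 stops.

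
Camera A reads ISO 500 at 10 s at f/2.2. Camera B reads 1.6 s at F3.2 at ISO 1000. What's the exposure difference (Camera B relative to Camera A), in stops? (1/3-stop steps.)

2 2/3 stops darker

Aperture: f/2.2 → f/2.5 → f/2.8 → f/3.2 — 1 stop smaller aperture (darker).
Shutter speed: 10 → 8 → 6 → 5 → 4 → 3.2 → 2.5 → 2 → 1.6 — 2 2/3 stops shorter (darker).
ISO: 500 → 640 → 800 → 1000 — 1 stop raised (brighter).
Net: −1 −2 2/3 +1 = −2 2/3 stops.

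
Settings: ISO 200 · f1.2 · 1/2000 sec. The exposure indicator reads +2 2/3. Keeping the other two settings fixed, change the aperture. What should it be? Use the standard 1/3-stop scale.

Overexposed by 2 2/3 stops → need 2 2/3 stops darker.
Aperture: f/1.2 → f/1.4 → f/1.6 → f/1.8 → f/2 → f/2.2 → f/2.5 → f/2.8 → f/3.2.

f/3.2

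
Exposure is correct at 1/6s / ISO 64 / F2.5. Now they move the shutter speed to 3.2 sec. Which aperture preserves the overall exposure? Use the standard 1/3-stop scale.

Shutter speed: 1/6 → 1/5 → 1/4 → 0.3 → 0.4 → 0.5 → 0.6 → 0.8 → 1 → 1.3 → 1.6 → 2 → 2.5 → 3.2 — 4 1/3 stops longer (brighter).
Need 4 1/3 stops darker from the aperture: f/2.5 → f/2.8 → f/3.2 → f/3.5 → f/4 → f/4.5 → f/5 → f/5.6 → f/6.3 → f/7.1 → f/8 → f/9 → f/10 → f/11.

f/11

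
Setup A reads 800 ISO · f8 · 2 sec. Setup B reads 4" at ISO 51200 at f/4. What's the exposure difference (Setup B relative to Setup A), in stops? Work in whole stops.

Aperture: f/8 → f/5.6 → f/4 — 2 stops wider (brighter).
Shutter speed: 2 → 4 — 1 stop slower (brighter).
ISO: 800 → 1600 → 3200 → 6400 → 12800 → 25600 → 51200 — 6 stops higher (brighter).
Net: +2 +1 +6 = +9 stops.

9 stops brighter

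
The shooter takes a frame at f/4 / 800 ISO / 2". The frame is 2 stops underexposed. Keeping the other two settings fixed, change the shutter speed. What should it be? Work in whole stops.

8 s

Underexposed by 2 stops → need 2 stops brighter.
Shutter speed: 2 → 4 → 8.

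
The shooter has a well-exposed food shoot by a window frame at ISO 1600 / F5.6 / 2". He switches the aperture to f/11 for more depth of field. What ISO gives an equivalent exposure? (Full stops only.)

Aperture: f/5.6 → f/8 → f/11 — 2 stops smaller aperture (darker).
Need 2 stops brighter from the ISO: 1600 → 3200 → 6400.

ISO 6400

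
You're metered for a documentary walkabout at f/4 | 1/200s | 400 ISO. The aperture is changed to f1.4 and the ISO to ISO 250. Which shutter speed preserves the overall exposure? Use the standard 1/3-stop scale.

1/1000s

Aperture: f/4 → f/3.5 → f/3.2 → f/2.8 → f/2.5 → f/2.2 → f/2 → f/1.8 → f/1.6 → f/1.4 — 3 stops wider (brighter).
ISO: 400 → 320 → 250 — 2/3 stop lower (darker).
Net change so far: 2 1/3 stops brighter. Offset with the shutter speed: 1/200 → 1/250 → 1/320 → 1/400 → 1/500 → 1/640 → 1/800 → 1/1000.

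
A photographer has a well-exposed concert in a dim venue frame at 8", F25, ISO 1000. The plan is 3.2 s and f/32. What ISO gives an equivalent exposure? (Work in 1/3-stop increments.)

ISO 4000

Shutter speed: 8 → 6 → 5 → 4 → 3.2 — 1 1/3 stops faster (darker).
Aperture: f/25 → f/29 → f/32 — 2/3 stop stopped down (darker).
Net change so far: 2 stops darker. Offset with the ISO: 1000 → 1250 → 1600 → 2000 → 2500 → 3200 → 4000.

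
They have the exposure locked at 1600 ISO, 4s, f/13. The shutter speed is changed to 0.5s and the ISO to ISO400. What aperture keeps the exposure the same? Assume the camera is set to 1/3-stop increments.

f/2.2

Shutter speed: 4 → 3.2 → 2.5 → 2 → 1.6 → 1.3 → 1 → 0.8 → 0.6 → 0.5 — 3 stops faster (darker).
ISO: 1600 → 1250 → 1000 → 800 → 640 → 500 → 400 — 2 stops dropped (darker).
Net change so far: 5 stops darker. Offset with the aperture: f/13 → f/11 → f/10 → f/9 → f/8 → f/7.1 → f/6.3 → f/5.6 → f/5 → f/4.5 → f/4 → f/3.5 → f/3.2 → f/2.8 → f/2.5 → f/2.2.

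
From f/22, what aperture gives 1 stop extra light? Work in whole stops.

f/16

Aperture: f/22 → f/16 — 1 stop opened up (brighter).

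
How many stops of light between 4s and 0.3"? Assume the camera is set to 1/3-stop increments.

3 2/3 stops

4 → 3.2 → 2.5 → 2 → 1.6 → 1.3 → 1 → 0.8 → 0.6 → 0.5 → 0.4 → 0.3 — count the steps: 11 third-stops = 3 2/3 stops.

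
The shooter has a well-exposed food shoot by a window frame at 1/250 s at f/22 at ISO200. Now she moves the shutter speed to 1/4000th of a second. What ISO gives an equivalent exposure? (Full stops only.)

ISO 3200

Shutter speed: 1/250 → 1/500 → 1/1000 → 1/2000 → 1/4000 — 4 stops faster (darker).
Need 4 stops brighter from the ISO: 200 → 400 → 800 → 1600 → 3200.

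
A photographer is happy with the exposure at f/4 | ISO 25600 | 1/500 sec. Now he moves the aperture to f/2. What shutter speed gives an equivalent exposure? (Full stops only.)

Aperture: f/4 → f/2.8 → f/2 — 2 stops wider (brighter).
Need 2 stops darker from the shutter speed: 1/500 → 1/1000 → 1/2000.

1/2000s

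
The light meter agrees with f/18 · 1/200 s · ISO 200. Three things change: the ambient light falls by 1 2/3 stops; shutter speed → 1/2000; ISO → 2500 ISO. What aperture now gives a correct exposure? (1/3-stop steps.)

f/11

Scene light: 1 2/3 stops darker.
Shutter speed: 1/200 → 1/250 → 1/320 → 1/400 → 1/500 → 1/640 → 1/800 → 1/1000 → 1/1250 → 1/1600 → 1/2000 — 3 1/3 stops faster (darker).
ISO: 200 → 250 → 320 → 400 → 500 → 640 → 800 → 1000 → 1250 → 1600 → 2000 → 2500 — 3 2/3 stops raised (brighter).
Net so far: 1 1/3 stops darker. Aperture: f/18 → f/16 → f/14 → f/13 → f/11.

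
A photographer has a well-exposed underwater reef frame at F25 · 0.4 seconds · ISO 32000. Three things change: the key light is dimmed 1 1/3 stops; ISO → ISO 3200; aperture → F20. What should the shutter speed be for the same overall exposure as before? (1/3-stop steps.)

Scene light: 1 1/3 stops darker.
ISO: 32000 → 25600 → 20000 → 16000 → 12800 → 10000 → 8000 → 6400 → 5000 → 4000 → 3200 — 3 1/3 stops dropped (darker).
Aperture: f/25 → f/22 → f/20 — 2/3 stop wider (brighter).
Net so far: 4 stops darker. Shutter speed: 0.4 → 0.5 → 0.6 → 0.8 → 1 → 1.3 → 1.6 → 2 → 2.5 → 3.2 → 4 → 5 → 6.

6 s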